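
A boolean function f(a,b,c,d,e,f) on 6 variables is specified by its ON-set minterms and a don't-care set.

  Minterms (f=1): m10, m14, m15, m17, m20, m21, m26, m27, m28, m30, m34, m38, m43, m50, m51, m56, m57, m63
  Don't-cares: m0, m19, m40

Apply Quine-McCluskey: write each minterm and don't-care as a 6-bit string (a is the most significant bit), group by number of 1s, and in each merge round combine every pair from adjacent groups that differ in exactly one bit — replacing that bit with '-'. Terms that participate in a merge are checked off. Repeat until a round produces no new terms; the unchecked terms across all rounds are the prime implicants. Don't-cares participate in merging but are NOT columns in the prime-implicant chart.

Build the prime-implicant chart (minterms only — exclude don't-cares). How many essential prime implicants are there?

6

[col 0] 000000, 001010*, 001110*, 001111*, 010001*, 010011*, 010100*, 010101*, 011010*, 011011*, 011100*, 011110*, 100010*, 100110*, 101000*, 101011, 110010*, 110011*, 111000*, 111001*, 111111
[col 1] -10011, 0-1010*, 0-1110*, 001-10*, 00111-, 01-011, 01-100, 010-01, 0100-1, 01010-, 011-10*, 01101-, 0111-0, 1-0010, 1-1000, 100-10, 11001-, 11100-
[col 2] 0-1-10
Prime implicants: -10011, 0-1-10, 000000, 00111-, 01-011, 01-100, 010-01, 0100-1, 01010-, 01101-, 0111-0, 1-0010, 1-1000, 100-10, 101011, 11001-, 11100-, 111111
PI chart (minterm → PIs covering it):
  10 | 0-1-10  (sole → essential)
  14 | 0-1-10,00111-
  15 | 00111-  (sole → essential)
  17 | 010-01,0100-1
  20 | 01-100,01010-
  21 | 010-01,01010-
  26 | 0-1-10,01101-
  27 | 01-011,01101-
  28 | 01-100,0111-0
  30 | 0-1-10,0111-0
  34 | 1-0010,100-10
  38 | 100-10  (sole → essential)
  43 | 101011  (sole → essential)
  50 | 1-0010,11001-
  51 | -10011,11001-
  56 | 1-1000,11100-
  57 | 11100-  (sole → essential)
  63 | 111111  (sole → essential)
Essential prime implicants: 0-1-10, 00111-, 100-10, 101011, 11100-, 111111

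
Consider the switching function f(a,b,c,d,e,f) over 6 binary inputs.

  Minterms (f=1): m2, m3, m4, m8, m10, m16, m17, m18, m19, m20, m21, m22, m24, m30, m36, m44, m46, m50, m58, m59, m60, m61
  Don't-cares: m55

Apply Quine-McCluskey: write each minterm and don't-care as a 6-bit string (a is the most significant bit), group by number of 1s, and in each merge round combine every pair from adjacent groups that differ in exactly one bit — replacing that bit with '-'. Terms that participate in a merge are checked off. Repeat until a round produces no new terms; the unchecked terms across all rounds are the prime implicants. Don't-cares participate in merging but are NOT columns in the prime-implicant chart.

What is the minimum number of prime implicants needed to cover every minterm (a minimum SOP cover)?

Round 0: 000010✓ 000011✓ 000100✓ 001000✓ 001010✓ 010000✓ 010001✓ 010010✓ 010011✓ 010100✓ 010101✓ 010110✓ 011000✓ 011110✓ 100100✓ 101100✓ 101110✓ 110010✓ 110111 111010✓ 111011✓ 111100✓ 111101✓
Round 1: -00100 -10010 0-0010✓ 0-0011✓ 0-0100 0-1000 00-010 00001-✓ 0010-0 01-000 01-110 010-00✓ 010-01✓ 010-10✓ 0100-0✓ 0100-1✓ 01000-✓ 01001-✓ 0101-0✓ 01010-✓ 1-1100 10-100 1011-0 11-010 11101- 11110-
Round 2: 0-001- 010--0 010-0- 0100--
PIs = {-00100, -10010, 0-001-, 0-0100, 0-1000, 00-010, 0010-0, 01-000, 01-110, 010--0, 010-0-, 0100--, 1-1100, 10-100, 1011-0, 11-010, 110111, 11101-, 11110-}
Coverage chart:
  m2: 0-001-,00-010
  m3: 0-001- ←essential
  m4: -00100,0-0100
  m8: 0-1000,0010-0
  m10: 00-010,0010-0
  m16: 01-000,010--0,010-0-,0100--
  m17: 010-0-,0100--
  m18: -10010,0-001-,010--0,0100--
  m19: 0-001-,0100--
  m20: 0-0100,010--0,010-0-
  m21: 010-0- ←essential
  m22: 01-110,010--0
  m24: 0-1000,01-000
  m30: 01-110 ←essential
  m36: -00100,10-100
  m44: 1-1100,10-100,1011-0
  m46: 1011-0 ←essential
  m50: -10010,11-010
  m58: 11-010,11101-
  m59: 11101- ←essential
  m60: 1-1100,11110-
  m61: 11110- ←essential
Essential: 0-001-, 01-110, 010-0-, 1011-0, 11101-, 11110-
Petrick residual → -00100, -10010, 0-1000, 00-010
Min cover (10 terms): b'c'de'f' + bc'd'ef' + a'c'd'e + a'cd'e'f' + a'b'd'ef' + a'bdef' + a'bc'e' + ab'cdf' + abcd'e + abcde'

10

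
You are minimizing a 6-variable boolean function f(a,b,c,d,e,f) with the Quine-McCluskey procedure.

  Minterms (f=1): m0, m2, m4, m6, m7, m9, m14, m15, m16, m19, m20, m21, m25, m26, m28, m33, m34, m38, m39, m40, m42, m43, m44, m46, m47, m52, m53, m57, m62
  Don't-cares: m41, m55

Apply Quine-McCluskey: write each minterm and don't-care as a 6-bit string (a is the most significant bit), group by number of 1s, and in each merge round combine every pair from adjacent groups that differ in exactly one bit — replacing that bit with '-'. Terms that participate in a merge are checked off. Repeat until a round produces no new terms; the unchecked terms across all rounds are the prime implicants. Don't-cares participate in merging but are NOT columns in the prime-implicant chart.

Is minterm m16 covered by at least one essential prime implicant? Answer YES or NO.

[col 0] 000000*, 000010*, 000100*, 000110*, 000111*, 001001*, 001110*, 001111*, 010000*, 010011, 010100*, 010101*, 011001*, 011010, 011100*, 100001*, 100010*, 100110*, 100111*, 101000*, 101001*, 101010*, 101011*, 101100*, 101110*, 101111*, 110100*, 110101*, 110111*, 111001*, 111110*
[col 1] -00010*, -00110*, -00111*, -01001*, -01110*, -01111*, -10100*, -10101*, -11001*, 0-0000*, 0-0100*, 0-1001*, 00-110*, 00-111*, 000-00*, 000-10*, 0000-0*, 0001-0*, 00011-*, 00111-*, 01-100, 010-00*, 01010-*, 1-0111, 1-1001*, 1-1110, 10-001, 10-010*, 10-110*, 10-111*, 100-10*, 10011-*, 101-00*, 101-10*, 101-11*, 1010-0*, 1010-1*, 10100-*, 10101-*, 1011-0*, 10111-*, 1101-1, 11010-*
[col 2] --1001, -0-110*, -0-111*, -00-10, -0011-*, -0111-*, -1010-, 0-0-00, 00-11-*, 000--0, 10--10, 10-11-*, 101--0, 101-1-, 1010--
[col 3] -0-11-
Prime implicants: --1001, -0-11-, -00-10, -1010-, 0-0-00, 000--0, 01-100, 010011, 011010, 1-0111, 1-1110, 10--10, 10-001, 101--0, 101-1-, 1010--, 1101-1
PI chart (minterm → PIs covering it):
  0 | 0-0-00,000--0
  2 | -00-10,000--0
  4 | 0-0-00,000--0
  6 | -0-11-,-00-10,000--0
  7 | -0-11-  (sole → essential)
  9 | --1001  (sole → essential)
  14 | -0-11-  (sole → essential)
  15 | -0-11-  (sole → essential)
  16 | 0-0-00  (sole → essential)
  19 | 010011  (sole → essential)
  20 | -1010-,0-0-00,01-100
  21 | -1010-  (sole → essential)
  25 | --1001  (sole → essential)
  26 | 011010  (sole → essential)
  28 | 01-100  (sole → essential)
  33 | 10-001  (sole → essential)
  34 | -00-10,10--10
  38 | -0-11-,-00-10,10--10
  39 | -0-11-,1-0111
  40 | 101--0,1010--
  42 | 10--10,101--0,101-1-,1010--
  43 | 101-1-,1010--
  44 | 101--0  (sole → essential)
  46 | -0-11-,1-1110,10--10,101--0,101-1-
  47 | -0-11-,101-1-
  52 | -1010-  (sole → essential)
  53 | -1010-,1101-1
  57 | --1001  (sole → essential)
  62 | 1-1110  (sole → essential)
Essential prime implicants: --1001, -0-11-, -1010-, 0-0-00, 01-100, 010011, 011010, 1-1110, 10-001, 101--0

YES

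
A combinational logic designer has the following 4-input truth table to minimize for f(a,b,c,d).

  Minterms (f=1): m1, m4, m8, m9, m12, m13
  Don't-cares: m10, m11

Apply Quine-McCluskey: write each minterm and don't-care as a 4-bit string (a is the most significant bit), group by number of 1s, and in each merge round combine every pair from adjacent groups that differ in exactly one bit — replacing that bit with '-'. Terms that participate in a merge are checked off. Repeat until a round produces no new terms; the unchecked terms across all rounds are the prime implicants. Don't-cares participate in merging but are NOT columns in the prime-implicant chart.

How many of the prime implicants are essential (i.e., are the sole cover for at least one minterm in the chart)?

size-2^0 implicants → 0001(✓)  0100(✓)  1000(✓)  1001(✓)  1010(✓)  1011(✓)  1100(✓)  1101(✓)
size-2^1 implicants → -001  -100  1-00(✓)  1-01(✓)  10-0(✓)  10-1(✓)  100-(✓)  101-(✓)  110-(✓)
size-2^2 implicants → 1-0-  10--
Unchecked terms (primes): -001, -100, 1-0-, 10--
Minterm coverage:
  m1 ⊆ -001 [E]
  m4 ⊆ -100 [E]
  m8 ⊆ 1-0-,10--
  m9 ⊆ -001,1-0-,10--
  m12 ⊆ -100,1-0-
  m13 ⊆ 1-0- [E]
E = {-001, -100, 1-0-}

3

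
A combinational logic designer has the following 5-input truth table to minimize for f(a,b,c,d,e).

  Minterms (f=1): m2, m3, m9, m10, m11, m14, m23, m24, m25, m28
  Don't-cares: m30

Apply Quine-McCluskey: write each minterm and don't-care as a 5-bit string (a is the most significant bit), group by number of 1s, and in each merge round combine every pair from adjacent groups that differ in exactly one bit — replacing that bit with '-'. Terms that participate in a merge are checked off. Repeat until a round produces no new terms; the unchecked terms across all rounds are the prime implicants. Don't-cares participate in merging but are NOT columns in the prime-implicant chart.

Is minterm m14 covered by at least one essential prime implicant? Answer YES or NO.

NO

Round 0: 00010✓ 00011✓ 01001✓ 01010✓ 01011✓ 01110✓ 10111 11000✓ 11001✓ 11100✓ 11110✓
Round 1: -1001 -1110 0-010✓ 0-011✓ 0001-✓ 01-10 010-1 0101-✓ 11-00 1100- 111-0
Round 2: 0-01-
PIs = {-1001, -1110, 0-01-, 01-10, 010-1, 10111, 11-00, 1100-, 111-0}
Coverage chart:
  m2: 0-01- ←essential
  m3: 0-01- ←essential
  m9: -1001,010-1
  m10: 0-01-,01-10
  m11: 0-01-,010-1
  m14: -1110,01-10
  m23: 10111 ←essential
  m24: 11-00,1100-
  m25: -1001,1100-
  m28: 11-00,111-0
Essential: 0-01-, 10111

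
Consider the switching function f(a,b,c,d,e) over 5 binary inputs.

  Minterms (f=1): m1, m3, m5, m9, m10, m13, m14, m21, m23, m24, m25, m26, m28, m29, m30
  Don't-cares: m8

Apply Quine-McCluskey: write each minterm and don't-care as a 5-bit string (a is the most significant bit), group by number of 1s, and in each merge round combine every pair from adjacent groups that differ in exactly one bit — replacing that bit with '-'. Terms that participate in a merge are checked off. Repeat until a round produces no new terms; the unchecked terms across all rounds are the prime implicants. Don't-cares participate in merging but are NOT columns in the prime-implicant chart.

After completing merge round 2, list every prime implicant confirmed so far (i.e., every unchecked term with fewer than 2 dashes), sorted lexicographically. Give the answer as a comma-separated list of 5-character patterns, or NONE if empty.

000-1, 101-1

size-2^0 implicants → 00001(✓)  00011(✓)  00101(✓)  01000(✓)  01001(✓)  01010(✓)  01101(✓)  01110(✓)  10101(✓)  10111(✓)  11000(✓)  11001(✓)  11010(✓)  11100(✓)  11101(✓)  11110(✓)
size-2^1 implicants → -0101(✓)  -1000(✓)  -1001(✓)  -1010(✓)  -1101(✓)  -1110(✓)  0-001(✓)  0-101(✓)  00-01(✓)  000-1  01-01(✓)  01-10(✓)  010-0(✓)  0100-(✓)  1-101(✓)  101-1  11-00(✓)  11-01(✓)  11-10(✓)  110-0(✓)  1100-(✓)  111-0(✓)  1110-(✓)
size-2^2 implicants → --101  -1-01  -1-10  -10-0  -100-  0--01  11--0  11-0-
Unchecked terms (primes): --101, -1-01, -1-10, -10-0, -100-, 0--01, 000-1, 101-1, 11--0, 11-0-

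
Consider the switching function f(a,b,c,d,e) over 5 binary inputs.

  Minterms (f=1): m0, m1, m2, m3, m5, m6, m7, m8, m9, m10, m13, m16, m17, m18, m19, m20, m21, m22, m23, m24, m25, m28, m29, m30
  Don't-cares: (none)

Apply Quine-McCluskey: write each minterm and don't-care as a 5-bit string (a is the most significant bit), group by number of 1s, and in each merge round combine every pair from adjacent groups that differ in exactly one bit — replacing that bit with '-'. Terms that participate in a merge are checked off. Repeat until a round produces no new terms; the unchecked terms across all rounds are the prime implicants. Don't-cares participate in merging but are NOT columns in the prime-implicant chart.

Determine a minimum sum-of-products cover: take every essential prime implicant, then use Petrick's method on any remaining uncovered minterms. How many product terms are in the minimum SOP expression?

5

[col 0] 00000*, 00001*, 00010*, 00011*, 00101*, 00110*, 00111*, 01000*, 01001*, 01010*, 01101*, 10000*, 10001*, 10010*, 10011*, 10100*, 10101*, 10110*, 10111*, 11000*, 11001*, 11100*, 11101*, 11110*
[col 1] -0000*, -0001*, -0010*, -0011*, -0101*, -0110*, -0111*, -1000*, -1001*, -1101*, 0-000*, 0-001*, 0-010*, 0-101*, 00-01*, 00-10*, 00-11*, 000-0*, 000-1*, 0000-*, 0001-*, 001-1*, 0011-*, 01-01*, 010-0*, 0100-*, 1-000*, 1-001*, 1-100*, 1-101*, 1-110*, 10-00*, 10-01*, 10-10*, 10-11*, 100-0*, 100-1*, 1000-*, 1001-*, 101-0*, 101-1*, 1010-*, 1011-*, 11-00*, 11-01*, 1100-*, 111-0*, 1110-*
[col 2] --000*, --001*, --101*, -0-01*, -0-10*, -0-11*, -00-0*, -00-1*, -000-*, -001-*, -01-1*, -011-*, -1-01*, -100-*, 0--01*, 0-0-0, 0-00-*, 00--1*, 00-1-*, 000--*, 1--00*, 1--01*, 1-00-*, 1-1-0, 1-10-*, 10--0*, 10--1*, 10-0-*, 10-1-*, 100--*, 101--*, 11-0-*
[col 3] ---01, --00-, -0--1, -0-1-, -00--, 1--0-, 10---
Prime implicants: ---01, --00-, -0--1, -0-1-, -00--, 0-0-0, 1--0-, 1-1-0, 10---
PI chart (minterm → PIs covering it):
  0 | --00-,-00--,0-0-0
  1 | ---01,--00-,-0--1,-00--
  2 | -0-1-,-00--,0-0-0
  3 | -0--1,-0-1-,-00--
  5 | ---01,-0--1
  6 | -0-1-  (sole → essential)
  7 | -0--1,-0-1-
  8 | --00-,0-0-0
  9 | ---01,--00-
  10 | 0-0-0  (sole → essential)
  13 | ---01  (sole → essential)
  16 | --00-,-00--,1--0-,10---
  17 | ---01,--00-,-0--1,-00--,1--0-,10---
  18 | -0-1-,-00--,10---
  19 | -0--1,-0-1-,-00--,10---
  20 | 1--0-,1-1-0,10---
  21 | ---01,-0--1,1--0-,10---
  22 | -0-1-,1-1-0,10---
  23 | -0--1,-0-1-,10---
  24 | --00-,1--0-
  25 | ---01,--00-,1--0-
  28 | 1--0-,1-1-0
  29 | ---01,1--0-
  30 | 1-1-0  (sole → essential)
Essential prime implicants: ---01, -0-1-, 0-0-0, 1-1-0
Petrick residual → --00-
Minimum SOP uses 5 PIs: d'e + c'd' + b'd + a'c'e' + ace'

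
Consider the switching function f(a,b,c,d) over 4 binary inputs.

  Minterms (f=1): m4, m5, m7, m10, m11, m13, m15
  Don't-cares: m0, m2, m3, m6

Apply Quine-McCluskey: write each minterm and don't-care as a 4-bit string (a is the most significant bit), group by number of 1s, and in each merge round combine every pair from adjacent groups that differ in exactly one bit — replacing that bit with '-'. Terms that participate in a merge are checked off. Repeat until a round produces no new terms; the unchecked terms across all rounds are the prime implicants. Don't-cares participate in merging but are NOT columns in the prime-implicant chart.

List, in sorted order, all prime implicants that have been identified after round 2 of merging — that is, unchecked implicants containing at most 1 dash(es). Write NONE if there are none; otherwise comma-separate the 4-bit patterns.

NONE

size-2^0 implicants → 0000(✓)  0010(✓)  0011(✓)  0100(✓)  0101(✓)  0110(✓)  0111(✓)  1010(✓)  1011(✓)  1101(✓)  1111(✓)
size-2^1 implicants → -010(✓)  -011(✓)  -101(✓)  -111(✓)  0-00(✓)  0-10(✓)  0-11(✓)  00-0(✓)  001-(✓)  01-0(✓)  01-1(✓)  010-(✓)  011-(✓)  1-11(✓)  101-(✓)  11-1(✓)
size-2^2 implicants → --11  -01-  -1-1  0--0  0-1-  01--
Unchecked terms (primes): --11, -01-, -1-1, 0--0, 0-1-, 01--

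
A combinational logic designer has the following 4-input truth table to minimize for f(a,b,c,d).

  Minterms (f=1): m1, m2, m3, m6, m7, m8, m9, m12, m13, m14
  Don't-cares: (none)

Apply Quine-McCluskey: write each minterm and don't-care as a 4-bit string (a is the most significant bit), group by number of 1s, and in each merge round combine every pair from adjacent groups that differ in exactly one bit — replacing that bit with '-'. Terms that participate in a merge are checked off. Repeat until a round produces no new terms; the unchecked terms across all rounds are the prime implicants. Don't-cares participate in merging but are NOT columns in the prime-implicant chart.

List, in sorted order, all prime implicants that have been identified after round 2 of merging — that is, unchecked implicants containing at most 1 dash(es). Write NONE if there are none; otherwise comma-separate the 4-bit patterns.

-001, -110, 00-1, 11-0

[col 0] 0001*, 0010*, 0011*, 0110*, 0111*, 1000*, 1001*, 1100*, 1101*, 1110*
[col 1] -001, -110, 0-10*, 0-11*, 00-1, 001-*, 011-*, 1-00*, 1-01*, 100-*, 11-0, 110-*
[col 2] 0-1-, 1-0-
Prime implicants: -001, -110, 0-1-, 00-1, 1-0-, 11-0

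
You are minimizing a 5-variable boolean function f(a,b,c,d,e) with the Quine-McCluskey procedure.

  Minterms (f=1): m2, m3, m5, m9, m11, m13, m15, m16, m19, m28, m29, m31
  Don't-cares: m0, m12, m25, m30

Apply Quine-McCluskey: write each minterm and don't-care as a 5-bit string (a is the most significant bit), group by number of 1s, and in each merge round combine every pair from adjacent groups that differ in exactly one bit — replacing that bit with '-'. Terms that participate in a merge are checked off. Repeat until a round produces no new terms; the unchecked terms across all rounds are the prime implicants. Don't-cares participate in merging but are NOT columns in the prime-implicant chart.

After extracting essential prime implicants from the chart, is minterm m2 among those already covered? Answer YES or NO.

NO

size-2^0 implicants → 00000(✓)  00010(✓)  00011(✓)  00101(✓)  01001(✓)  01011(✓)  01100(✓)  01101(✓)  01111(✓)  10000(✓)  10011(✓)  11001(✓)  11100(✓)  11101(✓)  11110(✓)  11111(✓)
size-2^1 implicants → -0000  -0011  -1001(✓)  -1100(✓)  -1101(✓)  -1111(✓)  0-011  0-101  000-0  0001-  01-01(✓)  01-11(✓)  010-1(✓)  011-1(✓)  0110-(✓)  11-01(✓)  111-0(✓)  111-1(✓)  1110-(✓)  1111-(✓)
size-2^2 implicants → -1-01  -11-1  -110-  01--1  111--
Unchecked terms (primes): -0000, -0011, -1-01, -11-1, -110-, 0-011, 0-101, 000-0, 0001-, 01--1, 111--
Minterm coverage:
  m2 ⊆ 000-0,0001-
  m3 ⊆ -0011,0-011,0001-
  m5 ⊆ 0-101 [E]
  m9 ⊆ -1-01,01--1
  m11 ⊆ 0-011,01--1
  m13 ⊆ -1-01,-11-1,-110-,0-101,01--1
  m15 ⊆ -11-1,01--1
  m16 ⊆ -0000 [E]
  m19 ⊆ -0011 [E]
  m28 ⊆ -110-,111--
  m29 ⊆ -1-01,-11-1,-110-,111--
  m31 ⊆ -11-1,111--
E = {-0000, -0011, 0-101}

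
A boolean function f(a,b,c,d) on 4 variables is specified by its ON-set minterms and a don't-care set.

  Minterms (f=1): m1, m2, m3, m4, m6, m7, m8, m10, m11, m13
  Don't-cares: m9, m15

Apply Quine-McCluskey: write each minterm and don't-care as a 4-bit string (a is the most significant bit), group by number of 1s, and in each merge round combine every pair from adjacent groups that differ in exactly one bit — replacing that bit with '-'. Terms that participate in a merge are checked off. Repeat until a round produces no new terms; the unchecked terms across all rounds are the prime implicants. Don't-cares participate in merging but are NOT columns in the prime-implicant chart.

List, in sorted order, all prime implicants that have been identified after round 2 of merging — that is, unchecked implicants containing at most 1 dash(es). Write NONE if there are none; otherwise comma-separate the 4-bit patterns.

01-0

size-2^0 implicants → 0001(✓)  0010(✓)  0011(✓)  0100(✓)  0110(✓)  0111(✓)  1000(✓)  1001(✓)  1010(✓)  1011(✓)  1101(✓)  1111(✓)
size-2^1 implicants → -001(✓)  -010(✓)  -011(✓)  -111(✓)  0-10(✓)  0-11(✓)  00-1(✓)  001-(✓)  01-0  011-(✓)  1-01(✓)  1-11(✓)  10-0(✓)  10-1(✓)  100-(✓)  101-(✓)  11-1(✓)
size-2^2 implicants → --11  -0-1  -01-  0-1-  1--1  10--
Unchecked terms (primes): --11, -0-1, -01-, 0-1-, 01-0, 1--1, 10--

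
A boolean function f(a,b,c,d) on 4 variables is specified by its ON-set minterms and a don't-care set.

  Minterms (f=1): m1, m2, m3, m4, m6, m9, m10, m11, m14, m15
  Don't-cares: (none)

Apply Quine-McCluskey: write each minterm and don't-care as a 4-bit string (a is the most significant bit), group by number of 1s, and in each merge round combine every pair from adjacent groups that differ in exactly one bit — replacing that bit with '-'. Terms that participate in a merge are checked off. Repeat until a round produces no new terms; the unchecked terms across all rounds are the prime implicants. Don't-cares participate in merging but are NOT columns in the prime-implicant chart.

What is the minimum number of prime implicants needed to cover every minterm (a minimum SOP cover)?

4

Round 0: 0001✓ 0010✓ 0011✓ 0100✓ 0110✓ 1001✓ 1010✓ 1011✓ 1110✓ 1111✓
Round 1: -001✓ -010✓ -011✓ -110✓ 0-10✓ 00-1✓ 001-✓ 01-0 1-10✓ 1-11✓ 10-1✓ 101-✓ 111-✓
Round 2: --10 -0-1 -01- 1-1-
PIs = {--10, -0-1, -01-, 01-0, 1-1-}
Coverage chart:
  m1: -0-1 ←essential
  m2: --10,-01-
  m3: -0-1,-01-
  m4: 01-0 ←essential
  m6: --10,01-0
  m9: -0-1 ←essential
  m10: --10,-01-,1-1-
  m11: -0-1,-01-,1-1-
  m14: --10,1-1-
  m15: 1-1- ←essential
Essential: -0-1, 01-0, 1-1-
Petrick residual → --10
Min cover (4 terms): cd' + b'd + a'bd' + ac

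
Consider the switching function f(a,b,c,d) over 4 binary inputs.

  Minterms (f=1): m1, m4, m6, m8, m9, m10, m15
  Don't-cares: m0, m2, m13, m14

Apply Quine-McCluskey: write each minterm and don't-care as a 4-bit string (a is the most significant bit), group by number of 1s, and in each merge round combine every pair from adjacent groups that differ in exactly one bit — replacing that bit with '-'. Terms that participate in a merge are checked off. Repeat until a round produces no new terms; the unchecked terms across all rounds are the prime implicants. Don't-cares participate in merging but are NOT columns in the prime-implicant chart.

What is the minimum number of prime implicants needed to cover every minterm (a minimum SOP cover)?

4

[col 0] 0000*, 0001*, 0010*, 0100*, 0110*, 1000*, 1001*, 1010*, 1101*, 1110*, 1111*
[col 1] -000*, -001*, -010*, -110*, 0-00*, 0-10*, 00-0*, 000-*, 01-0*, 1-01, 1-10*, 10-0*, 100-*, 11-1, 111-
[col 2] --10, -0-0, -00-, 0--0
Prime implicants: --10, -0-0, -00-, 0--0, 1-01, 11-1, 111-
PI chart (minterm → PIs covering it):
  1 | -00-  (sole → essential)
  4 | 0--0  (sole → essential)
  6 | --10,0--0
  8 | -0-0,-00-
  9 | -00-,1-01
  10 | --10,-0-0
  15 | 11-1,111-
Essential prime implicants: -00-, 0--0
Petrick residual → --10, 11-1
Minimum SOP uses 4 PIs: cd' + b'c' + a'd' + abd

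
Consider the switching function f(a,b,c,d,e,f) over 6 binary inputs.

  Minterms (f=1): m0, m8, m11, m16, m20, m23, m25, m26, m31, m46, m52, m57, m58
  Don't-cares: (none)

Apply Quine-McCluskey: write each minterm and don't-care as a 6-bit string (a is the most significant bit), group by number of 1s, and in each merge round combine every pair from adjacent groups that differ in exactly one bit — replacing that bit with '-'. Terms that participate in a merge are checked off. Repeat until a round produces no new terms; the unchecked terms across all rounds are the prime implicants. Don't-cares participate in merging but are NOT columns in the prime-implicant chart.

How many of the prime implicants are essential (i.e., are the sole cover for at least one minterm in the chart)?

7

[col 0] 000000*, 001000*, 001011, 010000*, 010100*, 010111*, 011001*, 011010*, 011111*, 101110, 110100*, 111001*, 111010*
[col 1] -10100, -11001, -11010, 0-0000, 00-000, 01-111, 010-00
Prime implicants: -10100, -11001, -11010, 0-0000, 00-000, 001011, 01-111, 010-00, 101110
PI chart (minterm → PIs covering it):
  0 | 0-0000,00-000
  8 | 00-000  (sole → essential)
  11 | 001011  (sole → essential)
  16 | 0-0000,010-00
  20 | -10100,010-00
  23 | 01-111  (sole → essential)
  25 | -11001  (sole → essential)
  26 | -11010  (sole → essential)
  31 | 01-111  (sole → essential)
  46 | 101110  (sole → essential)
  52 | -10100  (sole → essential)
  57 | -11001  (sole → essential)
  58 | -11010  (sole → essential)
Essential prime implicants: -10100, -11001, -11010, 00-000, 001011, 01-111, 101110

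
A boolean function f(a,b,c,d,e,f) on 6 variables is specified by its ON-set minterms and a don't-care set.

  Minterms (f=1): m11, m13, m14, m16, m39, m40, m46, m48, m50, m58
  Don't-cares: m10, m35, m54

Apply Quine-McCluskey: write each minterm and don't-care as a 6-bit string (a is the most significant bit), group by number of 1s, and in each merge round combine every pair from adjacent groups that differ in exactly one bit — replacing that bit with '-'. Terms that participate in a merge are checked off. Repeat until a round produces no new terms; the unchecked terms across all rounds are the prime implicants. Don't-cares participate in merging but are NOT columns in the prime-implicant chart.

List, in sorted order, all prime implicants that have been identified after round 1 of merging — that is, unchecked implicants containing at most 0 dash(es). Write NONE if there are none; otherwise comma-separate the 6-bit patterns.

[col 0] 001010*, 001011*, 001101, 001110*, 010000*, 100011*, 100111*, 101000, 101110*, 110000*, 110010*, 110110*, 111010*
[col 1] -01110, -10000, 001-10, 00101-, 100-11, 11-010, 110-10, 1100-0
Prime implicants: -01110, -10000, 001-10, 00101-, 001101, 100-11, 101000, 11-010, 110-10, 1100-0

001101, 101000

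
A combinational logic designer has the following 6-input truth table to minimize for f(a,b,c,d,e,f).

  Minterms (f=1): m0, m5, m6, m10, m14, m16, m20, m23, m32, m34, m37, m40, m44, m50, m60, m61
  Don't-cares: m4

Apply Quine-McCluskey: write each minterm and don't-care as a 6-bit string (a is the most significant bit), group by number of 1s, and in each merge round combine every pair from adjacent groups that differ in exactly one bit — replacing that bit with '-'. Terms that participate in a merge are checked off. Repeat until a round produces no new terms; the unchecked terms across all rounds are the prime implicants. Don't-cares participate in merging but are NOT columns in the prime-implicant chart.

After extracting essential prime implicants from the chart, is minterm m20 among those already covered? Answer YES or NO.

Round 0: 000000✓ 000100✓ 000101✓ 000110✓ 001010✓ 001110✓ 010000✓ 010100✓ 010111 100000✓ 100010✓ 100101✓ 101000✓ 101100✓ 110010✓ 111100✓ 111101✓
Round 1: -00000 -00101 0-0000✓ 0-0100✓ 00-110 000-00✓ 0001-0 00010- 001-10 010-00✓ 1-0010 1-1100 10-000 1000-0 101-00 11110-
Round 2: 0-0-00
PIs = {-00000, -00101, 0-0-00, 00-110, 0001-0, 00010-, 001-10, 010111, 1-0010, 1-1100, 10-000, 1000-0, 101-00, 11110-}
Coverage chart:
  m0: -00000,0-0-00
  m5: -00101,00010-
  m6: 00-110,0001-0
  m10: 001-10 ←essential
  m14: 00-110,001-10
  m16: 0-0-00 ←essential
  m20: 0-0-00 ←essential
  m23: 010111 ←essential
  m32: -00000,10-000,1000-0
  m34: 1-0010,1000-0
  m37: -00101 ←essential
  m40: 10-000,101-00
  m44: 1-1100,101-00
  m50: 1-0010 ←essential
  m60: 1-1100,11110-
  m61: 11110- ←essential
Essential: -00101, 0-0-00, 001-10, 010111, 1-0010, 11110-

YES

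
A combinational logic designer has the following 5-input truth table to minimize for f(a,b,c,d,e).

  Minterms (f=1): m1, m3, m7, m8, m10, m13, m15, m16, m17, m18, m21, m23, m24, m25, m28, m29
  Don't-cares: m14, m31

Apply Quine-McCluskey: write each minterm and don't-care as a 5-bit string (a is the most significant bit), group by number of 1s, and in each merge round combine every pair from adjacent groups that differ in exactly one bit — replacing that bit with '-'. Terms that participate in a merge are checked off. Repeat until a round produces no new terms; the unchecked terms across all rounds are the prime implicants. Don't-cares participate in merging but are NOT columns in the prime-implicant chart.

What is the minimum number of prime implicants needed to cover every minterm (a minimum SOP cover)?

7

size-2^0 implicants → 00001(✓)  00011(✓)  00111(✓)  01000(✓)  01010(✓)  01101(✓)  01110(✓)  01111(✓)  10000(✓)  10001(✓)  10010(✓)  10101(✓)  10111(✓)  11000(✓)  11001(✓)  11100(✓)  11101(✓)  11111(✓)
size-2^1 implicants → -0001  -0111(✓)  -1000  -1101(✓)  -1111(✓)  0-111(✓)  00-11  000-1  01-10  010-0  011-1(✓)  0111-  1-000(✓)  1-001(✓)  1-101(✓)  1-111(✓)  10-01(✓)  100-0  1000-(✓)  101-1(✓)  11-00(✓)  11-01(✓)  1100-(✓)  111-1(✓)  1110-(✓)
size-2^2 implicants → --111  -11-1  1--01  1-00-  1-1-1  11-0-
Unchecked terms (primes): --111, -0001, -1000, -11-1, 00-11, 000-1, 01-10, 010-0, 0111-, 1--01, 1-00-, 1-1-1, 100-0, 11-0-
Minterm coverage:
  m1 ⊆ -0001,000-1
  m3 ⊆ 00-11,000-1
  m7 ⊆ --111,00-11
  m8 ⊆ -1000,010-0
  m10 ⊆ 01-10,010-0
  m13 ⊆ -11-1 [E]
  m15 ⊆ --111,-11-1,0111-
  m16 ⊆ 1-00-,100-0
  m17 ⊆ -0001,1--01,1-00-
  m18 ⊆ 100-0 [E]
  m21 ⊆ 1--01,1-1-1
  m23 ⊆ --111,1-1-1
  m24 ⊆ -1000,1-00-,11-0-
  m25 ⊆ 1--01,1-00-,11-0-
  m28 ⊆ 11-0- [E]
  m29 ⊆ -11-1,1--01,1-1-1,11-0-
E = {-11-1, 100-0, 11-0-}
Petrick residual → --111, 000-1, 010-0, 1--01
Cover = cde + bce + a'b'c'e + a'bc'e' + ad'e + ab'c'e' + abd'  |cover|=7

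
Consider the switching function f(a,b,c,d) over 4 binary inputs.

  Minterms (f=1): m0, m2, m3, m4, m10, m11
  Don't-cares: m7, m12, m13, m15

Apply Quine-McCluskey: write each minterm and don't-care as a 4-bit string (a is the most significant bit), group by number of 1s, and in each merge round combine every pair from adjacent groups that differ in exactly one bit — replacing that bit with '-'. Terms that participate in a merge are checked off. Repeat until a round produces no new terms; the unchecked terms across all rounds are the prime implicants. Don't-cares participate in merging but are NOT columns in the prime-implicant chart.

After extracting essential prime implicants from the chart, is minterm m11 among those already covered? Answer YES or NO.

size-2^0 implicants → 0000(✓)  0010(✓)  0011(✓)  0100(✓)  0111(✓)  1010(✓)  1011(✓)  1100(✓)  1101(✓)  1111(✓)
size-2^1 implicants → -010(✓)  -011(✓)  -100  -111(✓)  0-00  0-11(✓)  00-0  001-(✓)  1-11(✓)  101-(✓)  11-1  110-
size-2^2 implicants → --11  -01-
Unchecked terms (primes): --11, -01-, -100, 0-00, 00-0, 11-1, 110-
Minterm coverage:
  m0 ⊆ 0-00,00-0
  m2 ⊆ -01-,00-0
  m3 ⊆ --11,-01-
  m4 ⊆ -100,0-00
  m10 ⊆ -01- [E]
  m11 ⊆ --11,-01-
E = {-01-}

YES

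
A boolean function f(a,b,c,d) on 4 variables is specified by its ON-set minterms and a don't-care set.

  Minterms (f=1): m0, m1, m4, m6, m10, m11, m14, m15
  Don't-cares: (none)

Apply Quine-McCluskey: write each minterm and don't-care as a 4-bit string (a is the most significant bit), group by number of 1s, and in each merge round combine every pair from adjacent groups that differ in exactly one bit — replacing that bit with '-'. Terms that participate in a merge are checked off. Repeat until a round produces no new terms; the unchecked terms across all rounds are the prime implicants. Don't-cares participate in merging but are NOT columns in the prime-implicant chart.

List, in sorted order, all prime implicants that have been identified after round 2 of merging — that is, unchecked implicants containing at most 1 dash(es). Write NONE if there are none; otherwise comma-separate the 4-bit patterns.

Round 0: 0000✓ 0001✓ 0100✓ 0110✓ 1010✓ 1011✓ 1110✓ 1111✓
Round 1: -110 0-00 000- 01-0 1-10✓ 1-11✓ 101-✓ 111-✓
Round 2: 1-1-
PIs = {-110, 0-00, 000-, 01-0, 1-1-}

-110, 0-00, 000-, 01-0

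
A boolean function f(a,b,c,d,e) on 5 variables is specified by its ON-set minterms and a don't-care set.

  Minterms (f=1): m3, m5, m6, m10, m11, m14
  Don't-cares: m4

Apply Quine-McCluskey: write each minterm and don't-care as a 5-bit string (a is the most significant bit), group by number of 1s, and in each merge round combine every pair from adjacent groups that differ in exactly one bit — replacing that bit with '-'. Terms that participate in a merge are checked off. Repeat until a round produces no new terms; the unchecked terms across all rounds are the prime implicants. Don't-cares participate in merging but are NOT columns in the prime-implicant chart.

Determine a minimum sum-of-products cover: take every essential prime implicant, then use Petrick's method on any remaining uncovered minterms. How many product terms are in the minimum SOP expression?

Round 0: 00011✓ 00100✓ 00101✓ 00110✓ 01010✓ 01011✓ 01110✓
Round 1: 0-011 0-110 001-0 0010- 01-10 0101-
PIs = {0-011, 0-110, 001-0, 0010-, 01-10, 0101-}
Coverage chart:
  m3: 0-011 ←essential
  m5: 0010- ←essential
  m6: 0-110,001-0
  m10: 01-10,0101-
  m11: 0-011,0101-
  m14: 0-110,01-10
Essential: 0-011, 0010-
Petrick residual → 0-110, 01-10
Min cover (4 terms): a'c'de + a'cde' + a'b'cd' + a'bde'

4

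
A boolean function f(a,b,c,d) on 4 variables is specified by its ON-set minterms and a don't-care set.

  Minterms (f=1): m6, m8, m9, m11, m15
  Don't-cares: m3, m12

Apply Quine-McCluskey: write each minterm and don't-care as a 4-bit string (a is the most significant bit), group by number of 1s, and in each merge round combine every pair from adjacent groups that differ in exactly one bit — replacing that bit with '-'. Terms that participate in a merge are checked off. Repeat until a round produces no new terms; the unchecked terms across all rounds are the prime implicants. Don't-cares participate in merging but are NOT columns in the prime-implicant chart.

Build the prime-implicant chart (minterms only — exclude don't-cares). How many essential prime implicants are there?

2

[col 0] 0011*, 0110, 1000*, 1001*, 1011*, 1100*, 1111*
[col 1] -011, 1-00, 1-11, 10-1, 100-
Prime implicants: -011, 0110, 1-00, 1-11, 10-1, 100-
PI chart (minterm → PIs covering it):
  6 | 0110  (sole → essential)
  8 | 1-00,100-
  9 | 10-1,100-
  11 | -011,1-11,10-1
  15 | 1-11  (sole → essential)
Essential prime implicants: 0110, 1-11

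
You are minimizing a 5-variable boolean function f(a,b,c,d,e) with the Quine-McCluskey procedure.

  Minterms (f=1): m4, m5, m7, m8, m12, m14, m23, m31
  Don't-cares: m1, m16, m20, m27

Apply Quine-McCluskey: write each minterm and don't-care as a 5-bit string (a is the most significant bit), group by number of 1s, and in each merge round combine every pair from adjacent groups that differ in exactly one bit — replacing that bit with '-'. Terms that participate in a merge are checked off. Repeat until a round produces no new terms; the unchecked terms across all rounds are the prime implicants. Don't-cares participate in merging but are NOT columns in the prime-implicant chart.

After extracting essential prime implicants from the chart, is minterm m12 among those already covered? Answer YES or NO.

YES

Round 0: 00001✓ 00100✓ 00101✓ 00111✓ 01000✓ 01100✓ 01110✓ 10000✓ 10100✓ 10111✓ 11011✓ 11111✓
Round 1: -0100 -0111 0-100 00-01 001-1 0010- 01-00 011-0 1-111 10-00 11-11
PIs = {-0100, -0111, 0-100, 00-01, 001-1, 0010-, 01-00, 011-0, 1-111, 10-00, 11-11}
Coverage chart:
  m4: -0100,0-100,0010-
  m5: 00-01,001-1,0010-
  m7: -0111,001-1
  m8: 01-00 ←essential
  m12: 0-100,01-00,011-0
  m14: 011-0 ←essential
  m23: -0111,1-111
  m31: 1-111,11-11
Essential: 01-00, 011-0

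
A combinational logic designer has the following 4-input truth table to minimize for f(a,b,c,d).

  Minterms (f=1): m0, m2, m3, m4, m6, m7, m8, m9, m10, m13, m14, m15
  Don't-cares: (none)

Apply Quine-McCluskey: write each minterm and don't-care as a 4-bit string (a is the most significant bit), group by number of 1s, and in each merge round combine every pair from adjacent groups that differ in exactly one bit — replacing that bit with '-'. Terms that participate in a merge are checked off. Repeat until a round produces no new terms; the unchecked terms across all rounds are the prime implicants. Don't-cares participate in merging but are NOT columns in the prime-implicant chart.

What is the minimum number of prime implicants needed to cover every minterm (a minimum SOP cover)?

5

[col 0] 0000*, 0010*, 0011*, 0100*, 0110*, 0111*, 1000*, 1001*, 1010*, 1101*, 1110*, 1111*
[col 1] -000*, -010*, -110*, -111*, 0-00*, 0-10*, 0-11*, 00-0*, 001-*, 01-0*, 011-*, 1-01, 1-10*, 10-0*, 100-, 11-1, 111-*
[col 2] --10, -0-0, -11-, 0--0, 0-1-
Prime implicants: --10, -0-0, -11-, 0--0, 0-1-, 1-01, 100-, 11-1
PI chart (minterm → PIs covering it):
  0 | -0-0,0--0
  2 | --10,-0-0,0--0,0-1-
  3 | 0-1-  (sole → essential)
  4 | 0--0  (sole → essential)
  6 | --10,-11-,0--0,0-1-
  7 | -11-,0-1-
  8 | -0-0,100-
  9 | 1-01,100-
  10 | --10,-0-0
  13 | 1-01,11-1
  14 | --10,-11-
  15 | -11-,11-1
Essential prime implicants: 0--0, 0-1-
Petrick residual → --10, 100-, 11-1
Minimum SOP uses 5 PIs: cd' + a'd' + a'c + ab'c' + abd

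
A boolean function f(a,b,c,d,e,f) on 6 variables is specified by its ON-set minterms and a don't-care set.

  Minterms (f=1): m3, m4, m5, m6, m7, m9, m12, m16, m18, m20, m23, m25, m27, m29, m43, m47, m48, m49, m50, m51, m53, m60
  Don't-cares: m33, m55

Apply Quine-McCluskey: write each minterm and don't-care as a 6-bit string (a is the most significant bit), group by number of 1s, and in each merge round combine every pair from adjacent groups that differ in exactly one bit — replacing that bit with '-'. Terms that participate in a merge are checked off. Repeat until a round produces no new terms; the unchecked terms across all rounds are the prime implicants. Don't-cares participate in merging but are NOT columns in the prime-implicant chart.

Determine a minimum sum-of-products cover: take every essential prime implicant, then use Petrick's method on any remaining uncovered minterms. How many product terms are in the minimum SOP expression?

Round 0: 000011✓ 000100✓ 000101✓ 000110✓ 000111✓ 001001✓ 001100✓ 010000✓ 010010✓ 010100✓ 010111✓ 011001✓ 011011✓ 011101✓ 100001✓ 101011✓ 101111✓ 110000✓ 110001✓ 110010✓ 110011✓ 110101✓ 110111✓ 111100
Round 1: -10000✓ -10010✓ -10111 0-0100 0-0111 0-1001 00-100 000-11 0001-0✓ 0001-1✓ 00010-✓ 00011-✓ 010-00 0100-0✓ 011-01 0110-1 1-0001 101-11 110-01✓ 110-11✓ 1100-0✓ 1100-1✓ 11000-✓ 11001-✓ 1101-1✓
Round 2: -100-0 0001-- 110--1 1100--
PIs = {-100-0, -10111, 0-0100, 0-0111, 0-1001, 00-100, 000-11, 0001--, 010-00, 011-01, 0110-1, 1-0001, 101-11, 110--1, 1100--, 111100}
Coverage chart:
  m3: 000-11 ←essential
  m4: 0-0100,00-100,0001--
  m5: 0001-- ←essential
  m6: 0001-- ←essential
  m7: 0-0111,000-11,0001--
  m9: 0-1001 ←essential
  m12: 00-100 ←essential
  m16: -100-0,010-00
  m18: -100-0 ←essential
  m20: 0-0100,010-00
  m23: -10111,0-0111
  m25: 0-1001,011-01,0110-1
  m27: 0110-1 ←essential
  m29: 011-01 ←essential
  m43: 101-11 ←essential
  m47: 101-11 ←essential
  m48: -100-0,1100--
  m49: 1-0001,110--1,1100--
  m50: -100-0,1100--
  m51: 110--1,1100--
  m53: 110--1 ←essential
  m60: 111100 ←essential
Essential: -100-0, 0-1001, 00-100, 000-11, 0001--, 011-01, 0110-1, 101-11, 110--1, 111100
Petrick residual → -10111, 0-0100
Min cover (12 terms): bc'd'f' + bc'def + a'c'de'f' + a'cd'e'f + a'b'de'f' + a'b'c'ef + a'b'c'd + a'bce'f + a'bcd'f + ab'cef + abc'f + abcde'f'

12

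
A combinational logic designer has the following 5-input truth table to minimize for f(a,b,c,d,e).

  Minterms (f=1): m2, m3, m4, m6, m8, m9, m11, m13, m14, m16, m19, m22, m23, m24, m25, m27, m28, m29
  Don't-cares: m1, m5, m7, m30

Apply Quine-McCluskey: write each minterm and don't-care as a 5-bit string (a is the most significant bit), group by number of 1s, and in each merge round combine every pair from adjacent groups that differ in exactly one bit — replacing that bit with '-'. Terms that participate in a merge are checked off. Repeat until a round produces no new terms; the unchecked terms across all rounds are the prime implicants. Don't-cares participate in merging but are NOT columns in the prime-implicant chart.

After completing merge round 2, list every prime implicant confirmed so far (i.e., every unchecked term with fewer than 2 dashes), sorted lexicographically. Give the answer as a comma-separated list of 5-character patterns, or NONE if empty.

[col 0] 00001*, 00010*, 00011*, 00100*, 00101*, 00110*, 00111*, 01000*, 01001*, 01011*, 01101*, 01110*, 10000*, 10011*, 10110*, 10111*, 11000*, 11001*, 11011*, 11100*, 11101*, 11110*
[col 1] -0011*, -0110*, -0111*, -1000*, -1001*, -1011*, -1101*, -1110*, 0-001*, 0-011*, 0-101*, 0-110*, 00-01*, 00-10*, 00-11*, 000-1*, 0001-*, 001-0*, 001-1*, 0010-*, 0011-*, 01-01*, 010-1*, 0100-*, 1-000, 1-011*, 1-110*, 10-11*, 1011-*, 11-00*, 11-01*, 110-1*, 1100-*, 111-0, 1110-*
[col 2] --011, --110, -0-11, -011-, -1-01, -10-1, -100-, 0--01, 0-0-1, 00--1, 00-1-, 001--, 11-0-
Prime implicants: --011, --110, -0-11, -011-, -1-01, -10-1, -100-, 0--01, 0-0-1, 00--1, 00-1-, 001--, 1-000, 11-0-, 111-0

1-000, 111-0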